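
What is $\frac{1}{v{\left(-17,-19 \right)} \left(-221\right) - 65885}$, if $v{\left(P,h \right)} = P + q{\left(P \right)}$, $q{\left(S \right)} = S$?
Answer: $- \frac{1}{58371} \approx -1.7132 \cdot 10^{-5}$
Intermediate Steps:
$v{\left(P,h \right)} = 2 P$ ($v{\left(P,h \right)} = P + P = 2 P$)
$\frac{1}{v{\left(-17,-19 \right)} \left(-221\right) - 65885} = \frac{1}{2 \left(-17\right) \left(-221\right) - 65885} = \frac{1}{\left(-34\right) \left(-221\right) - 65885} = \frac{1}{7514 - 65885} = \frac{1}{-58371} = - \frac{1}{58371}$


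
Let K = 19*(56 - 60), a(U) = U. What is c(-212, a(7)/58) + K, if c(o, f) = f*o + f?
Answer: -5885/58 ≈ -101.47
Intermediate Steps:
c(o, f) = f + f*o
K = -76 (K = 19*(-4) = -76)
c(-212, a(7)/58) + K = (7/58)*(1 - 212) - 76 = (7*(1/58))*(-211) - 76 = (7/58)*(-211) - 76 = -1477/58 - 76 = -5885/58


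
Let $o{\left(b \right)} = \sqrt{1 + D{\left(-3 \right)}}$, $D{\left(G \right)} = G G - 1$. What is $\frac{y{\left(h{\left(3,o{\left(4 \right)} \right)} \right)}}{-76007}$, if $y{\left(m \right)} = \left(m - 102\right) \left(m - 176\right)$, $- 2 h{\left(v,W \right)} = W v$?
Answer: $- \frac{76893}{304028} \approx -0.25291$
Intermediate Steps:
$D{\left(G \right)} = -1 + G^{2}$ ($D{\left(G \right)} = G^{2} - 1 = -1 + G^{2}$)
$o{\left(b \right)} = 3$ ($o{\left(b \right)} = \sqrt{1 - \left(1 - \left(-3\right)^{2}\right)} = \sqrt{1 + \left(-1 + 9\right)} = \sqrt{1 + 8} = \sqrt{9} = 3$)
$h{\left(v,W \right)} = - \frac{W v}{2}$
$y{\left(m \right)} = \left(-176 + m\right) \left(-102 + m\right)$ ($y{\left(m \right)} = \left(-102 + m\right) \left(-176 + m\right) = \left(-176 + m\right) \left(-102 + m\right)$)
$\frac{y{\left(h{\left(3,o{\left(4 \right)} \right)} \right)}}{-76007} = \frac{17952 + \left(\left(- \frac{1}{2}\right) 3 \cdot 3\right)^{2} - 278 \left(\left(- \frac{1}{2}\right) 3 \cdot 3\right)}{-76007} = \left(17952 + \left(- \frac{9}{2}\right)^{2} - -1251\right) \left(- \frac{1}{76007}\right) = \left(17952 + \frac{81}{4} + 1251\right) \left(- \frac{1}{76007}\right) = \frac{76893}{4} \left(- \frac{1}{76007}\right) = - \frac{76893}{304028}$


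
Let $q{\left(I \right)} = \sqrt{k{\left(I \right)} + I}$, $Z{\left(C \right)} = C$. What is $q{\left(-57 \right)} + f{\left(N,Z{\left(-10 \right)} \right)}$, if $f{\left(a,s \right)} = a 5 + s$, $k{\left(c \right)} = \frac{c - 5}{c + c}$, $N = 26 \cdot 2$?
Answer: $250 + \frac{i \sqrt{183426}}{57} \approx 250.0 + 7.5137 i$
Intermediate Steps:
$N = 52$
$k{\left(c \right)} = \frac{-5 + c}{2 c}$
$f{\left(a,s \right)} = s + 5 a$ ($f{\left(a,s \right)} = 5 a + s = s + 5 a$)
$q{\left(I \right)} = \sqrt{I + \frac{-5 + I}{2 I}}$ ($q{\left(I \right)} = \sqrt{\frac{-5 + I}{2 I} + I} = \sqrt{I + \frac{-5 + I}{2 I}}$)
$q{\left(-57 \right)} + f{\left(N,Z{\left(-10 \right)} \right)} = \frac{\sqrt{2 - \frac{10}{-57} + 4 \left(-57\right)}}{2} + \left(-10 + 5 \cdot 52\right) = \frac{\sqrt{2 - - \frac{10}{57} - 228}}{2} + \left(-10 + 260\right) = \frac{\sqrt{2 + \frac{10}{57} - 228}}{2} + 250 = \frac{\sqrt{- \frac{12872}{57}}}{2} + 250 = \frac{\frac{2}{57} i \sqrt{183426}}{2} + 250 = \frac{i \sqrt{183426}}{57} + 250 = 250 + \frac{i \sqrt{183426}}{57}$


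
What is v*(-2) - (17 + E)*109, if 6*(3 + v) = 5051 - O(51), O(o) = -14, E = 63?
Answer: -31207/3 ≈ -10402.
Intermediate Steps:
v = 5047/6 (v = -3 + (5051 - 1*(-14))/6 = -3 + (5051 + 14)/6 = -3 + (⅙)*5065 = -3 + 5065/6 = 5047/6 ≈ 841.17)
v*(-2) - (17 + E)*109 = (5047/6)*(-2) - (17 + 63)*109 = -5047/3 - 80*109 = -5047/3 - 1*8720 = -5047/3 - 8720 = -31207/3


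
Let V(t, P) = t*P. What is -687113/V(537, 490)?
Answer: -98159/37590 ≈ -2.6113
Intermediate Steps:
V(t, P) = P*t
-687113/V(537, 490) = -687113/(490*537) = -687113/263130 = -687113*1/263130 = -98159/37590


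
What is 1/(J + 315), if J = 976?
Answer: 1/1291 ≈ 0.00077459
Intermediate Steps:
1/(J + 315) = 1/(976 + 315) = 1/1291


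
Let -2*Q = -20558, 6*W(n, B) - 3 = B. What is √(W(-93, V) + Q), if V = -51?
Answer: √10271 ≈ 101.35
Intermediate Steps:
W(n, B) = ½ + B/6
Q = 10279 (Q = -½*(-20558) = 10279)
√(W(-93, V) + Q) = √((½ + (⅙)*(-51)) + 10279) = √((½ - 17/2) + 10279) = √(-8 + 10279) = √10271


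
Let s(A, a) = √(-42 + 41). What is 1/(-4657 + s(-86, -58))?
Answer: -4657/21687650 - I/21687650 ≈ -0.00021473 - 4.6109e-8*I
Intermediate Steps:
s(A, a) = I (s(A, a) = √(-1) = I)
1/(-4657 + s(-86, -58)) = 1/(-4657 + I) = (-4657 - I)/21687650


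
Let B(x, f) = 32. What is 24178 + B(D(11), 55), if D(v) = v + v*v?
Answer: 24210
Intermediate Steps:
D(v) = v + v²
24178 + B(D(11), 55) = 24178 + 32 = 24210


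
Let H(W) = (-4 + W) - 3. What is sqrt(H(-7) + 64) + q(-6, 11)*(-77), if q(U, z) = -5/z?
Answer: 35 + 5*sqrt(2) ≈ 42.071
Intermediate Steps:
H(W) = -7 + W
sqrt(H(-7) + 64) + q(-6, 11)*(-77) = sqrt((-7 - 7) + 64) - 5/11*(-77) = sqrt(-14 + 64) - 5*1/11*(-77) = sqrt(50) - 5/11*(-77) = 5*sqrt(2) + 35 = 35 + 5*sqrt(2)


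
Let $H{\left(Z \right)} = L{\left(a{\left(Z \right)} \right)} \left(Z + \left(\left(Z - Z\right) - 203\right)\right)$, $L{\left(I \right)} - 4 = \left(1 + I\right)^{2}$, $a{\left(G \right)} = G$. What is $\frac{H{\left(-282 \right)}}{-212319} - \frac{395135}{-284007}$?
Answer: $\frac{3653600618080}{20100027411} \approx 181.77$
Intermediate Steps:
$L{\left(I \right)} = 4 + \left(1 + I\right)^{2}$
$H{\left(Z \right)} = \left(-203 + Z\right) \left(4 + \left(1 + Z\right)^{2}\right)$ ($H{\left(Z \right)} = \left(4 + \left(1 + Z\right)^{2}\right) \left(Z + \left(\left(Z - Z\right) - 203\right)\right) = \left(4 + \left(1 + Z\right)^{2}\right) \left(Z + \left(0 - 203\right)\right) = \left(4 + \left(1 + Z\right)^{2}\right) \left(Z - 203\right) = \left(4 + \left(1 + Z\right)^{2}\right) \left(-203 + Z\right) = \left(-203 + Z\right) \left(4 + \left(1 + Z\right)^{2}\right)$)
$\frac{H{\left(-282 \right)}}{-212319} - \frac{395135}{-284007} = \frac{\left(-203 - 282\right) \left(4 + \left(1 - 282\right)^{2}\right)}{-212319} - \frac{395135}{-284007} = - 485 \left(4 + \left(-281\right)^{2}\right) \left(- \frac{1}{212319}\right) - - \frac{395135}{284007} = - 485 \left(4 + 78961\right) \left(- \frac{1}{212319}\right) + \frac{395135}{284007} = \left(-485\right) 78965 \left(- \frac{1}{212319}\right) + \frac{395135}{284007} = \left(-38298025\right) \left(- \frac{1}{212319}\right) + \frac{395135}{284007} = \frac{38298025}{212319} + \frac{395135}{284007} = \frac{3653600618080}{20100027411}$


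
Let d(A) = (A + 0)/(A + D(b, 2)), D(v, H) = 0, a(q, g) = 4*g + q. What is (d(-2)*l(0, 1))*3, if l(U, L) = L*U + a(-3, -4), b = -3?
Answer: -57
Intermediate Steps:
a(q, g) = q + 4*g
d(A) = 1 (d(A) = (A + 0)/(A + 0) = A/A = 1)
l(U, L) = -19 + L*U (l(U, L) = L*U + (-3 + 4*(-4)) = L*U + (-3 - 16) = L*U - 19 = -19 + L*U)
(d(-2)*l(0, 1))*3 = (1*(-19 + 1*0))*3 = (1*(-19 + 0))*3 = (1*(-19))*3 = -19*3 = -57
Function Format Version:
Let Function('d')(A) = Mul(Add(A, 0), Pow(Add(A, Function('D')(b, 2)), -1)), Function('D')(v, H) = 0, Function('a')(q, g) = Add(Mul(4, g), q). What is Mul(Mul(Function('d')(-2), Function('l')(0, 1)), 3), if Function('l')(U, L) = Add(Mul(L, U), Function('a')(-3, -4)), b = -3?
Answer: -57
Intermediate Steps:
Function('a')(q, g) = Add(q, Mul(4, g))
Function('d')(A) = 1 (Function('d')(A) = Mul(Add(A, 0), Pow(Add(A, 0), -1)) = Mul(A, Pow(A, -1)) = 1)
Function('l')(U, L) = Add(-19, Mul(L, U)) (Function('l')(U, L) = Add(Mul(L, U), Add(-3, Mul(4, -4))) = Add(Mul(L, U), Add(-3, -16)) = Add(Mul(L, U), -19) = Add(-19, Mul(L, U)))
Mul(Mul(Function('d')(-2), Function('l')(0, 1)), 3) = Mul(Mul(1, Add(-19, Mul(1, 0))), 3) = Mul(Mul(1, Add(-19, 0)), 3) = Mul(Mul(1, -19), 3) = Mul(-19, 3) = -57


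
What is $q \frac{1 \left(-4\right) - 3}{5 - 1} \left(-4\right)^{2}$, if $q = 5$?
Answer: $-140$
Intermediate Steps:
$q \frac{1 \left(-4\right) - 3}{5 - 1} \left(-4\right)^{2} = 5 \frac{1 \left(-4\right) - 3}{5 - 1} \left(-4\right)^{2} = 5 \frac{-4 - 3}{4} \cdot 16 = 5 \left(\left(-7\right) \frac{1}{4}\right) 16 = 5 \left(- \frac{7}{4}\right) 16 = \left(- \frac{35}{4}\right) 16 = -140$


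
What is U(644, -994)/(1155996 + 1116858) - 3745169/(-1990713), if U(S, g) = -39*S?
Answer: 1410370599103/754100000817 ≈ 1.8703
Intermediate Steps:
U(644, -994)/(1155996 + 1116858) - 3745169/(-1990713) = (-39*644)/(1155996 + 1116858) - 3745169/(-1990713) = -25116/2272854 - 3745169*(-1/1990713) = -25116*1/2272854 + 3745169/1990713 = -4186/378809 + 3745169/1990713 = 1410370599103/754100000817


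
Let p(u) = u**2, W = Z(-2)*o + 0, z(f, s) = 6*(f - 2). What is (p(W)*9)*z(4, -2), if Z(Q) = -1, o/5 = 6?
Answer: 97200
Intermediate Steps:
o = 30 (o = 5*6 = 30)
z(f, s) = -12 + 6*f (z(f, s) = 6*(-2 + f) = -12 + 6*f)
W = -30 (W = -1*30 + 0 = -30 + 0 = -30)
(p(W)*9)*z(4, -2) = ((-30)**2*9)*(-12 + 6*4) = (900*9)*(-12 + 24) = 8100*12 = 97200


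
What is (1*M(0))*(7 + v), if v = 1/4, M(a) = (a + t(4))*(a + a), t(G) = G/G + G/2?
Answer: 0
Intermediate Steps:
t(G) = 1 + G/2 (t(G) = 1 + G*(1/2) = 1 + G/2)
M(a) = 2*a*(3 + a) (M(a) = (a + (1 + (1/2)*4))*(a + a) = (a + (1 + 2))*(2*a) = (a + 3)*(2*a) = (3 + a)*(2*a) = 2*a*(3 + a))
v = 1/4 ≈ 0.25000
(1*M(0))*(7 + v) = (1*(2*0*(3 + 0)))*(7 + 1/4) = (1*(2*0*3))*(29/4) = (1*0)*(29/4) = 0*(29/4) = 0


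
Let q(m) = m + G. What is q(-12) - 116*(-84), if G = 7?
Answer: 9739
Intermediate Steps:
q(m) = 7 + m (q(m) = m + 7 = 7 + m)
q(-12) - 116*(-84) = (7 - 12) - 116*(-84) = -5 + 9744 = 9739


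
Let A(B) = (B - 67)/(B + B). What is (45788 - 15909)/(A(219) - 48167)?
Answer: -6543501/10548497 ≈ -0.62033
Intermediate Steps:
A(B) = (-67 + B)/(2*B) (A(B) = (-67 + B)/((2*B)) = (-67 + B)*(1/(2*B)) = (-67 + B)/(2*B))
(45788 - 15909)/(A(219) - 48167) = (45788 - 15909)/((½)*(-67 + 219)/219 - 48167) = 29879/((½)*(1/219)*152 - 48167) = 29879/(76/219 - 48167) = 29879/(-10548497/219) = 29879*(-219/10548497) = -6543501/10548497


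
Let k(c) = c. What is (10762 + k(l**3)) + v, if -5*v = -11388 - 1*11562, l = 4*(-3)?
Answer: 13624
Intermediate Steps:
l = -12
v = 4590 (v = -(-11388 - 1*11562)/5 = -(-11388 - 11562)/5 = -1/5*(-22950) = 4590)
(10762 + k(l**3)) + v = (10762 + (-12)**3) + 4590 = (10762 - 1728) + 4590 = 9034 + 4590 = 13624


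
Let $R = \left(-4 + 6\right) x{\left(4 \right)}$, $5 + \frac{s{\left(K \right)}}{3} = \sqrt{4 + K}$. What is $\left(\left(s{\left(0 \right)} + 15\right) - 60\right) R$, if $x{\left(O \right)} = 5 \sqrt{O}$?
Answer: $-1080$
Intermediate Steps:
$s{\left(K \right)} = -15 + 3 \sqrt{4 + K}$
$R = 20$ ($R = \left(-4 + 6\right) 5 \sqrt{4} = 2 \cdot 5 \cdot 2 = 2 \cdot 10 = 20$)
$\left(\left(s{\left(0 \right)} + 15\right) - 60\right) R = \left(\left(\left(-15 + 3 \sqrt{4 + 0}\right) + 15\right) - 60\right) 20 = \left(\left(\left(-15 + 3 \sqrt{4}\right) + 15\right) - 60\right) 20 = \left(\left(\left(-15 + 3 \cdot 2\right) + 15\right) - 60\right) 20 = \left(\left(\left(-15 + 6\right) + 15\right) - 60\right) 20 = \left(\left(-9 + 15\right) - 60\right) 20 = \left(6 - 60\right) 20 = \left(-54\right) 20 = -1080$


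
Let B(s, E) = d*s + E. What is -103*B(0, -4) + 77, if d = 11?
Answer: 489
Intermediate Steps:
B(s, E) = E + 11*s (B(s, E) = 11*s + E = E + 11*s)
-103*B(0, -4) + 77 = -103*(-4 + 11*0) + 77 = -103*(-4 + 0) + 77 = -103*(-4) + 77 = 412 + 77 = 489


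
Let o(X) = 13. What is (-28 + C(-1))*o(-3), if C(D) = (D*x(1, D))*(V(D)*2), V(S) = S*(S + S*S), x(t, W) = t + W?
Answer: -364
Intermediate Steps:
x(t, W) = W + t
V(S) = S*(S + S²)
C(D) = 2*D³*(1 + D)² (C(D) = (D*(D + 1))*((D²*(1 + D))*2) = (D*(1 + D))*(2*D²*(1 + D)) = 2*D³*(1 + D)²)
(-28 + C(-1))*o(-3) = (-28 + 2*(-1)³*(1 - 1)²)*13 = (-28 + 2*(-1)*0²)*13 = (-28 + 2*(-1)*0)*13 = (-28 + 0)*13 = -28*13 = -364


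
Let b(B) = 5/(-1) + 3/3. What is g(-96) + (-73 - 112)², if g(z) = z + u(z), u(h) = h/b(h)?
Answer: 34153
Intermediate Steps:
b(B) = -4 (b(B) = 5*(-1) + 3*(⅓) = -5 + 1 = -4)
u(h) = -h/4 (u(h) = h/(-4) = h*(-¼) = -h/4)
g(z) = 3*z/4 (g(z) = z - z/4 = 3*z/4)
g(-96) + (-73 - 112)² = (¾)*(-96) + (-73 - 112)² = -72 + (-185)² = -72 + 34225 = 34153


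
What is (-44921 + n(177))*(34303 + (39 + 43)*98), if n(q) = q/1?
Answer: -1894416216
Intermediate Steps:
n(q) = q (n(q) = q*1 = q)
(-44921 + n(177))*(34303 + (39 + 43)*98) = (-44921 + 177)*(34303 + (39 + 43)*98) = -44744*(34303 + 82*98) = -44744*(34303 + 8036) = -44744*42339 = -1894416216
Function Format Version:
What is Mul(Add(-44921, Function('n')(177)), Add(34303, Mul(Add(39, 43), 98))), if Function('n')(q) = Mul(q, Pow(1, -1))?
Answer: -1894416216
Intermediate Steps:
Function('n')(q) = q (Function('n')(q) = Mul(q, 1) = q)
Mul(Add(-44921, Function('n')(177)), Add(34303, Mul(Add(39, 43), 98))) = Mul(Add(-44921, 177), Add(34303, Mul(Add(39, 43), 98))) = Mul(-44744, Add(34303, Mul(82, 98))) = Mul(-44744, Add(34303, 8036)) = Mul(-44744, 42339) = -1894416216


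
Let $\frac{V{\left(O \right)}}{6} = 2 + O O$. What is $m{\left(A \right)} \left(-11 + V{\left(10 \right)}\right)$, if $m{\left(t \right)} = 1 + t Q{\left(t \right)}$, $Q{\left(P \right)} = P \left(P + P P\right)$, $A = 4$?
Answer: $192921$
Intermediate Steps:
$Q{\left(P \right)} = P \left(P + P^{2}\right)$
$V{\left(O \right)} = 12 + 6 O^{2}$ ($V{\left(O \right)} = 6 \left(2 + O O\right) = 6 \left(2 + O^{2}\right) = 12 + 6 O^{2}$)
$m{\left(t \right)} = 1 + t^{3} \left(1 + t\right)$ ($m{\left(t \right)} = 1 + t t^{2} \left(1 + t\right) = 1 + t^{3} \left(1 + t\right)$)
$m{\left(A \right)} \left(-11 + V{\left(10 \right)}\right) = \left(1 + 4^{3} \left(1 + 4\right)\right) \left(-11 + \left(12 + 6 \cdot 10^{2}\right)\right) = \left(1 + 64 \cdot 5\right) \left(-11 + \left(12 + 6 \cdot 100\right)\right) = \left(1 + 320\right) \left(-11 + \left(12 + 600\right)\right) = 321 \left(-11 + 612\right) = 321 \cdot 601 = 192921$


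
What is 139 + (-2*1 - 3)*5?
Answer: 114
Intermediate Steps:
139 + (-2*1 - 3)*5 = 139 + (-2 - 3)*5 = 139 - 5*5 = 139 - 25 = 114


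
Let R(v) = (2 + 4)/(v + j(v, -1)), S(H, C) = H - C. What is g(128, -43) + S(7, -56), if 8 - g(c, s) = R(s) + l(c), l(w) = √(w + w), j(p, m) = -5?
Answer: 441/8 ≈ 55.125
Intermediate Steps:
R(v) = 6/(-5 + v) (R(v) = (2 + 4)/(v - 5) = 6/(-5 + v))
l(w) = √2*√w (l(w) = √(2*w) = √2*√w)
g(c, s) = 8 - 6/(-5 + s) - √2*√c (g(c, s) = 8 - (6/(-5 + s) + √2*√c) = 8 + (-6/(-5 + s) - √2*√c) = 8 - 6/(-5 + s) - √2*√c)
g(128, -43) + S(7, -56) = (-6 + (-5 - 43)*(8 - √2*√128))/(-5 - 43) + (7 - 1*(-56)) = (-6 - 48*(8 - √2*8*√2))/(-48) + (7 + 56) = -(-6 - 48*(8 - 16))/48 + 63 = -(-6 - 48*(-8))/48 + 63 = -(-6 + 384)/48 + 63 = -1/48*378 + 63 = -63/8 + 63 = 441/8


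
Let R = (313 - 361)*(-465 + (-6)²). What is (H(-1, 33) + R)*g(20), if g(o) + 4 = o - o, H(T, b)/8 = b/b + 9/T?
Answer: -82112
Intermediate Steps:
R = 20592 (R = -48*(-465 + 36) = -48*(-429) = 20592)
H(T, b) = 8 + 72/T (H(T, b) = 8*(b/b + 9/T) = 8*(1 + 9/T) = 8 + 72/T)
g(o) = -4 (g(o) = -4 + (o - o) = -4 + 0 = -4)
(H(-1, 33) + R)*g(20) = ((8 + 72/(-1)) + 20592)*(-4) = ((8 + 72*(-1)) + 20592)*(-4) = ((8 - 72) + 20592)*(-4) = (-64 + 20592)*(-4) = 20528*(-4) = -82112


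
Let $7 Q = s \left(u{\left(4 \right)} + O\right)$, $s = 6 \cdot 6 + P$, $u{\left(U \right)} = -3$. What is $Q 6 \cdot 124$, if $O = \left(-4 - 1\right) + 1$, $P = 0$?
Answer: $-26784$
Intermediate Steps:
$s = 36$ ($s = 6 \cdot 6 + 0 = 36 + 0 = 36$)
$O = -4$ ($O = -5 + 1 = -4$)
$Q = -36$ ($Q = \frac{36 \left(-3 - 4\right)}{7} = \frac{36 \left(-7\right)}{7} = \frac{1}{7} \left(-252\right) = -36$)
$Q 6 \cdot 124 = \left(-36\right) 6 \cdot 124 = \left(-216\right) 124 = -26784$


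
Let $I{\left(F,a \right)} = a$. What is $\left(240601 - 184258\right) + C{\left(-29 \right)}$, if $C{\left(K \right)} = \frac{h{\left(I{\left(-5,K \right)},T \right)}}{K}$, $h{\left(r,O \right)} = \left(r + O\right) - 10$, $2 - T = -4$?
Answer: $\frac{1633980}{29} \approx 56344.0$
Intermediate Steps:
$T = 6$ ($T = 2 - -4 = 2 + 4 = 6$)
$h{\left(r,O \right)} = -10 + O + r$ ($h{\left(r,O \right)} = \left(O + r\right) - 10 = -10 + O + r$)
$C{\left(K \right)} = \frac{-4 + K}{K}$ ($C{\left(K \right)} = \frac{-10 + 6 + K}{K} = \frac{-4 + K}{K}$)
$\left(240601 - 184258\right) + C{\left(-29 \right)} = \left(240601 - 184258\right) + \frac{-4 - 29}{-29} = 56343 - - \frac{33}{29} = 56343 + \frac{33}{29} = \frac{1633980}{29}$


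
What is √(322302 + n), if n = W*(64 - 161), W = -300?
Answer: √351402 ≈ 592.79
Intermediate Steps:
n = 29100 (n = -300*(64 - 161) = -300*(-97) = 29100)
√(322302 + n) = √(322302 + 29100) = √351402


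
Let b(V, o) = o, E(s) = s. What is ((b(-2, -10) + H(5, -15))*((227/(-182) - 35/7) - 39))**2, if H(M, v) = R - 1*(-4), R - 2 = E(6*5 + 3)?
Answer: 57032604225/33124 ≈ 1.7218e+6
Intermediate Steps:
R = 35 (R = 2 + (6*5 + 3) = 2 + (30 + 3) = 2 + 33 = 35)
H(M, v) = 39 (H(M, v) = 35 - 1*(-4) = 35 + 4 = 39)
((b(-2, -10) + H(5, -15))*((227/(-182) - 35/7) - 39))**2 = ((-10 + 39)*((227/(-182) - 35/7) - 39))**2 = (29*((227*(-1/182) - 35*1/7) - 39))**2 = (29*((-227/182 - 5) - 39))**2 = (29*(-1137/182 - 39))**2 = (29*(-8235/182))**2 = (-238815/182)**2 = 57032604225/33124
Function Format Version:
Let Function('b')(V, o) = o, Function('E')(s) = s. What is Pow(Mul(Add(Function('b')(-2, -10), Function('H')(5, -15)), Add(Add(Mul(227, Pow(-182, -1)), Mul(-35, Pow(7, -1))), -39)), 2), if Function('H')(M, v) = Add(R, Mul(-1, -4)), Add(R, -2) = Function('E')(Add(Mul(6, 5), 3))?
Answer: Rational(57032604225, 33124) ≈ 1.7218e+6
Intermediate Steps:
R = 35 (R = Add(2, Add(Mul(6, 5), 3)) = Add(2, Add(30, 3)) = Add(2, 33) = 35)
Function('H')(M, v) = 39 (Function('H')(M, v) = Add(35, Mul(-1, -4)) = Add(35, 4) = 39)
Pow(Mul(Add(Function('b')(-2, -10), Function('H')(5, -15)), Add(Add(Mul(227, Pow(-182, -1)), Mul(-35, Pow(7, -1))), -39)), 2) = Pow(Mul(Add(-10, 39), Add(Add(Mul(227, Pow(-182, -1)), Mul(-35, Pow(7, -1))), -39)), 2) = Pow(Mul(29, Add(Add(Mul(227, Rational(-1, 182)), Mul(-35, Rational(1, 7))), -39)), 2) = Pow(Mul(29, Add(Add(Rational(-227, 182), -5), -39)), 2) = Pow(Mul(29, Add(Rational(-1137, 182), -39)), 2) = Pow(Mul(29, Rational(-8235, 182)), 2) = Pow(Rational(-238815, 182), 2) = Rational(57032604225, 33124)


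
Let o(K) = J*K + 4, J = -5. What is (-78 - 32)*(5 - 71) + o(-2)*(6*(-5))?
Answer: 6840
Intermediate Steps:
o(K) = 4 - 5*K (o(K) = -5*K + 4 = 4 - 5*K)
(-78 - 32)*(5 - 71) + o(-2)*(6*(-5)) = (-78 - 32)*(5 - 71) + (4 - 5*(-2))*(6*(-5)) = -110*(-66) + (4 + 10)*(-30) = 7260 + 14*(-30) = 7260 - 420 = 6840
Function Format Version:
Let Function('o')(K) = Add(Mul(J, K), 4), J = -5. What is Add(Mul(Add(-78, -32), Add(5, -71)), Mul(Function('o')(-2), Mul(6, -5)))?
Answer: 6840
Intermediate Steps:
Function('o')(K) = Add(4, Mul(-5, K)) (Function('o')(K) = Add(Mul(-5, K), 4) = Add(4, Mul(-5, K)))
Add(Mul(Add(-78, -32), Add(5, -71)), Mul(Function('o')(-2), Mul(6, -5))) = Add(Mul(Add(-78, -32), Add(5, -71)), Mul(Add(4, Mul(-5, -2)), Mul(6, -5))) = Add(Mul(-110, -66), Mul(Add(4, 10), -30)) = Add(7260, Mul(14, -30)) = Add(7260, -420) = 6840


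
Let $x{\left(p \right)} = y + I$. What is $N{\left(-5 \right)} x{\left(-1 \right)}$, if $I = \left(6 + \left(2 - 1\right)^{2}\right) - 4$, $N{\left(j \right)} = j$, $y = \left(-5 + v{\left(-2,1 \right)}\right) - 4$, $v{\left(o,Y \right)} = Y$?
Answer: $25$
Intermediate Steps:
$y = -8$ ($y = \left(-5 + 1\right) - 4 = -4 - 4 = -8$)
$I = 3$ ($I = \left(6 + 1^{2}\right) - 4 = \left(6 + 1\right) - 4 = 7 - 4 = 3$)
$x{\left(p \right)} = -5$ ($x{\left(p \right)} = -8 + 3 = -5$)
$N{\left(-5 \right)} x{\left(-1 \right)} = \left(-5\right) \left(-5\right) = 25$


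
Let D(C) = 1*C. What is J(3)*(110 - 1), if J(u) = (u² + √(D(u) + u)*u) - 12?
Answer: -327 + 327*√6 ≈ 473.98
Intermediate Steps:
D(C) = C
J(u) = -12 + u² + √2*u^(3/2) (J(u) = (u² + √(u + u)*u) - 12 = (u² + √(2*u)*u) - 12 = (u² + (√2*√u)*u) - 12 = (u² + √2*u^(3/2)) - 12 = -12 + u² + √2*u^(3/2))
J(3)*(110 - 1) = (-12 + 3² + √2*3^(3/2))*(110 - 1) = (-12 + 9 + √2*(3*√3))*109 = (-12 + 9 + 3*√6)*109 = (-3 + 3*√6)*109 = -327 + 327*√6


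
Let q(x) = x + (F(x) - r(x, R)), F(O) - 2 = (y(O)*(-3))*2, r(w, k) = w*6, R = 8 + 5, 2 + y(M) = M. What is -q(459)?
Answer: 5035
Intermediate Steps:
y(M) = -2 + M
R = 13
r(w, k) = 6*w
F(O) = 14 - 6*O (F(O) = 2 + ((-2 + O)*(-3))*2 = 2 + (6 - 3*O)*2 = 2 + (12 - 6*O) = 14 - 6*O)
q(x) = 14 - 11*x (q(x) = x + ((14 - 6*x) - 6*x) = x + (14 - 12*x) = 14 - 11*x)
-q(459) = -(14 - 11*459) = -(14 - 5049) = -1*(-5035) = 5035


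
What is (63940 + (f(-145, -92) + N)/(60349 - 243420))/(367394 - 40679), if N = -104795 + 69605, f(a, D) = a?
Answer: 780373005/3987469451 ≈ 0.19571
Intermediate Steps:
N = -35190
(63940 + (f(-145, -92) + N)/(60349 - 243420))/(367394 - 40679) = (63940 + (-145 - 35190)/(60349 - 243420))/(367394 - 40679) = (63940 - 35335/(-183071))/326715 = (63940 - 35335*(-1/183071))*(1/326715) = (63940 + 35335/183071)*(1/326715) = (11705595075/183071)*(1/326715) = 780373005/3987469451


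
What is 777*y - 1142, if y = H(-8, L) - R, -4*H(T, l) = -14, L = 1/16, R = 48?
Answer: -71437/2 ≈ -35719.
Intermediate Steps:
L = 1/16 ≈ 0.062500
H(T, l) = 7/2 (H(T, l) = -¼*(-14) = 7/2)
y = -89/2 (y = 7/2 - 1*48 = 7/2 - 48 = -89/2 ≈ -44.500)
777*y - 1142 = 777*(-89/2) - 1142 = -69153/2 - 1142 = -71437/2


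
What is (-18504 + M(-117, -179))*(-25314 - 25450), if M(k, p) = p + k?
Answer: 954363200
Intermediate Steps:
M(k, p) = k + p
(-18504 + M(-117, -179))*(-25314 - 25450) = (-18504 + (-117 - 179))*(-25314 - 25450) = (-18504 - 296)*(-50764) = -18800*(-50764) = 954363200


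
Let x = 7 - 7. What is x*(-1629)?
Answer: 0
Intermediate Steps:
x = 0
x*(-1629) = 0*(-1629) = 0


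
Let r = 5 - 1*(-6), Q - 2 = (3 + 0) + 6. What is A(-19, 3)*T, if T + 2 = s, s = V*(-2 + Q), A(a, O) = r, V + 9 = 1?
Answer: -814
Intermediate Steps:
V = -8 (V = -9 + 1 = -8)
Q = 11 (Q = 2 + ((3 + 0) + 6) = 2 + (3 + 6) = 2 + 9 = 11)
r = 11 (r = 5 + 6 = 11)
A(a, O) = 11
s = -72 (s = -8*(-2 + 11) = -8*9 = -72)
T = -74 (T = -2 - 72 = -74)
A(-19, 3)*T = 11*(-74) = -814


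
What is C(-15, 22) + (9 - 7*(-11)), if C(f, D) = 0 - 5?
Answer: 81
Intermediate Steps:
C(f, D) = -5
C(-15, 22) + (9 - 7*(-11)) = -5 + (9 - 7*(-11)) = -5 + (9 + 77) = -5 + 86 = 81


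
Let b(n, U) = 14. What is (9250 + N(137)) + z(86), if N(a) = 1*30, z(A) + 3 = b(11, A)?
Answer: 9291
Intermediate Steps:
z(A) = 11 (z(A) = -3 + 14 = 11)
N(a) = 30
(9250 + N(137)) + z(86) = (9250 + 30) + 11 = 9280 + 11 = 9291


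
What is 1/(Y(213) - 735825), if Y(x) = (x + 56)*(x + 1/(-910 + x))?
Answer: -697/472934285 ≈ -1.4738e-6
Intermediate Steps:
Y(x) = (56 + x)*(x + 1/(-910 + x))
1/(Y(213) - 735825) = 1/((56 + 213**3 - 50959*213 - 854*213**2)/(-910 + 213) - 735825) = 1/((56 + 9663597 - 10854267 - 854*45369)/(-697) - 735825) = 1/(-(56 + 9663597 - 10854267 - 38745126)/697 - 735825) = 1/(-1/697*(-39935740) - 735825) = 1/(39935740/697 - 735825) = 1/(-472934285/697) = -697/472934285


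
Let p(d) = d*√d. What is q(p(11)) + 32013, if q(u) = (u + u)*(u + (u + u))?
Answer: 39999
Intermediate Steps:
p(d) = d^(3/2)
q(u) = 6*u² (q(u) = (2*u)*(u + 2*u) = (2*u)*(3*u) = 6*u²)
q(p(11)) + 32013 = 6*(11^(3/2))² + 32013 = 6*(11*√11)² + 32013 = 6*1331 + 32013 = 7986 + 32013 = 39999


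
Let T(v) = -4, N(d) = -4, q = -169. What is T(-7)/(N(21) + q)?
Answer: 4/173 ≈ 0.023121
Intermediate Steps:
T(-7)/(N(21) + q) = -4/(-4 - 169) = -4/(-173) = -1/173*(-4) = 4/173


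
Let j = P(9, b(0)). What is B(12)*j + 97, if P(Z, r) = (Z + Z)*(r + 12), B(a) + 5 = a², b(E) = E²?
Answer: 30121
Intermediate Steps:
B(a) = -5 + a²
P(Z, r) = 2*Z*(12 + r) (P(Z, r) = (2*Z)*(12 + r) = 2*Z*(12 + r))
j = 216 (j = 2*9*(12 + 0²) = 2*9*(12 + 0) = 2*9*12 = 216)
B(12)*j + 97 = (-5 + 12²)*216 + 97 = (-5 + 144)*216 + 97 = 139*216 + 97 = 30024 + 97 = 30121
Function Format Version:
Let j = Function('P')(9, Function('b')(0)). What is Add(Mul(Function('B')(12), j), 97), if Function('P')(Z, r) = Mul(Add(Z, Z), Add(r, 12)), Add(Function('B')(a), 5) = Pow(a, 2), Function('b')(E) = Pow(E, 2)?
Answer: 30121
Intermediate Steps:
Function('B')(a) = Add(-5, Pow(a, 2))
Function('P')(Z, r) = Mul(2, Z, Add(12, r)) (Function('P')(Z, r) = Mul(Mul(2, Z), Add(12, r)) = Mul(2, Z, Add(12, r)))
j = 216 (j = Mul(2, 9, Add(12, Pow(0, 2))) = Mul(2, 9, Add(12, 0)) = Mul(2, 9, 12) = 216)
Add(Mul(Function('B')(12), j), 97) = Add(Mul(Add(-5, Pow(12, 2)), 216), 97) = Add(Mul(Add(-5, 144), 216), 97) = Add(Mul(139, 216), 97) = Add(30024, 97) = 30121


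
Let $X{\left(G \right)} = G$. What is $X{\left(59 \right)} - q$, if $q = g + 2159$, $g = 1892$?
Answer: $-3992$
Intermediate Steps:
$q = 4051$ ($q = 1892 + 2159 = 4051$)
$X{\left(59 \right)} - q = 59 - 4051 = -3992$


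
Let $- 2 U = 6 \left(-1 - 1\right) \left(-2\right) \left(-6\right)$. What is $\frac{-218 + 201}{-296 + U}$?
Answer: $\frac{17}{224} \approx 0.075893$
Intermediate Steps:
$U = 72$ ($U = - \frac{6 \left(-1 - 1\right) \left(-2\right) \left(-6\right)}{2} = - \frac{6 \left(\left(-2\right) \left(-2\right)\right) \left(-6\right)}{2} = - \frac{6 \cdot 4 \left(-6\right)}{2} = - \frac{24 \left(-6\right)}{2} = \left(- \frac{1}{2}\right) \left(-144\right) = 72$)
$\frac{-218 + 201}{-296 + U} = \frac{-218 + 201}{-296 + 72} = - \frac{17}{-224} = \left(-17\right) \left(- \frac{1}{224}\right) = \frac{17}{224}$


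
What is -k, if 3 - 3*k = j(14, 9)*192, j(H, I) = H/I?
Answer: 887/9 ≈ 98.556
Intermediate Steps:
k = -887/9 (k = 1 - 14/9*192/3 = 1 - 14*(1/9)*192/3 = 1 - 14*192/27 = 1 - 1/3*896/3 = 1 - 896/9 = -887/9 ≈ -98.556)
-k = -1*(-887/9) = 887/9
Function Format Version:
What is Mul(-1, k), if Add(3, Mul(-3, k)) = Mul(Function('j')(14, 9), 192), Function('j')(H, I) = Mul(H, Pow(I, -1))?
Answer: Rational(887, 9) ≈ 98.556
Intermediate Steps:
k = Rational(-887, 9) (k = Add(1, Mul(Rational(-1, 3), Mul(Mul(14, Pow(9, -1)), 192))) = Add(1, Mul(Rational(-1, 3), Mul(Mul(14, Rational(1, 9)), 192))) = Add(1, Mul(Rational(-1, 3), Mul(Rational(14, 9), 192))) = Add(1, Mul(Rational(-1, 3), Rational(896, 3))) = Add(1, Rational(-896, 9)) = Rational(-887, 9) ≈ -98.556)
Mul(-1, k) = Mul(-1, Rational(-887, 9)) = Rational(887, 9)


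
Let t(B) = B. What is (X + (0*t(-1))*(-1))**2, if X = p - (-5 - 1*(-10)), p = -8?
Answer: 169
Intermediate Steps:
X = -13 (X = -8 - (-5 - 1*(-10)) = -8 - (-5 + 10) = -8 - 1*5 = -8 - 5 = -13)
(X + (0*t(-1))*(-1))**2 = (-13 + (0*(-1))*(-1))**2 = (-13 + 0*(-1))**2 = (-13 + 0)**2 = (-13)**2 = 169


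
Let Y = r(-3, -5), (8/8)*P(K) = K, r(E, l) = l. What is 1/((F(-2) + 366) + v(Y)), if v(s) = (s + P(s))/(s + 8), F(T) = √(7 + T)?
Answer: 3264/1183699 - 9*√5/1183699 ≈ 0.0027405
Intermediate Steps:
P(K) = K
Y = -5
v(s) = 2*s/(8 + s) (v(s) = (s + s)/(s + 8) = (2*s)/(8 + s) = 2*s/(8 + s))
1/((F(-2) + 366) + v(Y)) = 1/((√(7 - 2) + 366) + 2*(-5)/(8 - 5)) = 1/((√5 + 366) + 2*(-5)/3) = 1/((366 + √5) + 2*(-5)*(⅓)) = 1/((366 + √5) - 10/3) = 1/(1088/3 + √5)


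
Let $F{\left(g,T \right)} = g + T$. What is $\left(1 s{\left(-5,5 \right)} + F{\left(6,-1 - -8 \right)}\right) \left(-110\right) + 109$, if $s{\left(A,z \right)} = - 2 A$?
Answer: $-2421$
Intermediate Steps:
$F{\left(g,T \right)} = T + g$
$\left(1 s{\left(-5,5 \right)} + F{\left(6,-1 - -8 \right)}\right) \left(-110\right) + 109 = \left(1 \left(\left(-2\right) \left(-5\right)\right) + \left(\left(-1 - -8\right) + 6\right)\right) \left(-110\right) + 109 = \left(1 \cdot 10 + \left(\left(-1 + 8\right) + 6\right)\right) \left(-110\right) + 109 = \left(10 + \left(7 + 6\right)\right) \left(-110\right) + 109 = \left(10 + 13\right) \left(-110\right) + 109 = 23 \left(-110\right) + 109 = -2530 + 109 = -2421$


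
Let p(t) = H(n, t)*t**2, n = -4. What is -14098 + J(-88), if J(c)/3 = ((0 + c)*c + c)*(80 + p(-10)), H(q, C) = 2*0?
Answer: 1823342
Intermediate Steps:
H(q, C) = 0
p(t) = 0 (p(t) = 0*t**2 = 0)
J(c) = 240*c + 240*c**2 (J(c) = 3*(((0 + c)*c + c)*(80 + 0)) = 3*((c*c + c)*80) = 3*((c**2 + c)*80) = 3*((c + c**2)*80) = 3*(80*c + 80*c**2) = 240*c + 240*c**2)
-14098 + J(-88) = -14098 + 240*(-88)*(1 - 88) = -14098 + 240*(-88)*(-87) = -14098 + 1837440 = 1823342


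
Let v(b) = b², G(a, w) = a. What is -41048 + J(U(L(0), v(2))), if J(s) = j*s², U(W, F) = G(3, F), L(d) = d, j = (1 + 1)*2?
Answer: -41012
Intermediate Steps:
j = 4 (j = 2*2 = 4)
U(W, F) = 3
J(s) = 4*s²
-41048 + J(U(L(0), v(2))) = -41048 + 4*3² = -41048 + 4*9 = -41048 + 36 = -41012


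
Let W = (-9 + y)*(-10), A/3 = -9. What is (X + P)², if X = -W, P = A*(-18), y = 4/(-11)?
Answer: 18627856/121 ≈ 1.5395e+5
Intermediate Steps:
A = -27 (A = 3*(-9) = -27)
y = -4/11 (y = 4*(-1/11) = -4/11 ≈ -0.36364)
W = 1030/11 (W = (-9 - 4/11)*(-10) = -103/11*(-10) = 1030/11 ≈ 93.636)
P = 486 (P = -27*(-18) = 486)
X = -1030/11 (X = -1*1030/11 = -1030/11 ≈ -93.636)
(X + P)² = (-1030/11 + 486)² = (4316/11)² = 18627856/121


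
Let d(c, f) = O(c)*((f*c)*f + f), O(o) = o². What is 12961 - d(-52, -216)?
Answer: 6560803873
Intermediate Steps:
d(c, f) = c²*(f + c*f²) (d(c, f) = c²*((f*c)*f + f) = c²*((c*f)*f + f) = c²*(c*f² + f) = c²*(f + c*f²))
12961 - d(-52, -216) = 12961 - (-216)*(-52)²*(1 - 52*(-216)) = 12961 - (-216)*2704*(1 + 11232) = 12961 - (-216)*2704*11233 = 12961 - 1*(-6560790912) = 12961 + 6560790912 = 6560803873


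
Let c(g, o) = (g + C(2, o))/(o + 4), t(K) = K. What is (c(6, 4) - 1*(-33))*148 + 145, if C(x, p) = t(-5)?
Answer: 10095/2 ≈ 5047.5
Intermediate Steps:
C(x, p) = -5
c(g, o) = (-5 + g)/(4 + o) (c(g, o) = (g - 5)/(o + 4) = (-5 + g)/(4 + o))
(c(6, 4) - 1*(-33))*148 + 145 = ((-5 + 6)/(4 + 4) - 1*(-33))*148 + 145 = (1/8 + 33)*148 + 145 = ((⅛)*1 + 33)*148 + 145 = (⅛ + 33)*148 + 145 = (265/8)*148 + 145 = 9805/2 + 145 = 10095/2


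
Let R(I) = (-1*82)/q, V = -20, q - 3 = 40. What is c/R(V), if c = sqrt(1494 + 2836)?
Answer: -43*sqrt(4330)/82 ≈ -34.506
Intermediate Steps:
q = 43 (q = 3 + 40 = 43)
c = sqrt(4330) ≈ 65.803
R(I) = -82/43 (R(I) = -1*82/43 = -82*1/43 = -82/43)
c/R(V) = sqrt(4330)/(-82/43) = sqrt(4330)*(-43/82) = -43*sqrt(4330)/82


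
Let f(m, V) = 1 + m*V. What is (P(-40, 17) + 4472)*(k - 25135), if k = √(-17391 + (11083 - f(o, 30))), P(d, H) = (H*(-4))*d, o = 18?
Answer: -180770920 + 21576*I*√761 ≈ -1.8077e+8 + 5.952e+5*I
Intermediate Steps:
P(d, H) = -4*H*d (P(d, H) = (-4*H)*d = -4*H*d)
f(m, V) = 1 + V*m
k = 3*I*√761 (k = √(-17391 + (11083 - (1 + 30*18))) = √(-17391 + (11083 - (1 + 540))) = √(-17391 + (11083 - 1*541)) = √(-17391 + (11083 - 541)) = √(-17391 + 10542) = √(-6849) = 3*I*√761 ≈ 82.759*I)
(P(-40, 17) + 4472)*(k - 25135) = (-4*17*(-40) + 4472)*(3*I*√761 - 25135) = (2720 + 4472)*(-25135 + 3*I*√761) = 7192*(-25135 + 3*I*√761) = -180770920 + 21576*I*√761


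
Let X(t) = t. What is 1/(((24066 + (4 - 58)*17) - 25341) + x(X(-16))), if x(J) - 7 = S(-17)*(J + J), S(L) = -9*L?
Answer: -1/7082 ≈ -0.00014120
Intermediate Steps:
x(J) = 7 + 306*J (x(J) = 7 + (-9*(-17))*(J + J) = 7 + 153*(2*J) = 7 + 306*J)
1/(((24066 + (4 - 58)*17) - 25341) + x(X(-16))) = 1/(((24066 + (4 - 58)*17) - 25341) + (7 + 306*(-16))) = 1/(((24066 - 54*17) - 25341) + (7 - 4896)) = 1/(((24066 - 918) - 25341) - 4889) = 1/((23148 - 25341) - 4889) = 1/(-2193 - 4889) = 1/(-7082) = -1/7082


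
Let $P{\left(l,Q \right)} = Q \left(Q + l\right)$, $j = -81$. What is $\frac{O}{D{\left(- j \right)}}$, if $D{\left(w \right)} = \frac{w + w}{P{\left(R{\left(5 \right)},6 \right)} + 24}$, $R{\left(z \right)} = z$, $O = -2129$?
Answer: $- \frac{10645}{9} \approx -1182.8$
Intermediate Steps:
$D{\left(w \right)} = \frac{w}{45}$ ($D{\left(w \right)} = \frac{w + w}{6 \left(6 + 5\right) + 24} = \frac{2 w}{6 \cdot 11 + 24} = \frac{2 w}{66 + 24} = \frac{2 w}{90} = 2 w \frac{1}{90} = \frac{w}{45}$)
$\frac{O}{D{\left(- j \right)}} = - \frac{2129}{\frac{1}{45} \left(\left(-1\right) \left(-81\right)\right)} = - \frac{2129}{\frac{1}{45} \cdot 81} = - \frac{2129}{\frac{9}{5}} = \left(-2129\right) \frac{5}{9} = - \frac{10645}{9}$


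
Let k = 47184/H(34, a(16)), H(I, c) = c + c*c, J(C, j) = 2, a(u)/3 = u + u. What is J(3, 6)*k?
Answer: 983/97 ≈ 10.134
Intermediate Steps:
a(u) = 6*u (a(u) = 3*(u + u) = 3*(2*u) = 6*u)
H(I, c) = c + c**2
k = 983/194 (k = 47184/(((6*16)*(1 + 6*16))) = 47184/((96*(1 + 96))) = 47184/((96*97)) = 47184/9312 = 47184*(1/9312) = 983/194 ≈ 5.0670)
J(3, 6)*k = 2*(983/194) = 983/97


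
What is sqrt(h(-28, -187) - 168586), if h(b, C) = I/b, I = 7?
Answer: I*sqrt(674345)/2 ≈ 410.59*I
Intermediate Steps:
h(b, C) = 7/b
sqrt(h(-28, -187) - 168586) = sqrt(7/(-28) - 168586) = sqrt(7*(-1/28) - 168586) = sqrt(-1/4 - 168586) = sqrt(-674345/4) = I*sqrt(674345)/2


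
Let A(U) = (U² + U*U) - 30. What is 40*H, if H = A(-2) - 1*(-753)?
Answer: 29240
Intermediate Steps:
A(U) = -30 + 2*U² (A(U) = (U² + U²) - 30 = 2*U² - 30 = -30 + 2*U²)
H = 731 (H = (-30 + 2*(-2)²) - 1*(-753) = (-30 + 2*4) + 753 = (-30 + 8) + 753 = -22 + 753 = 731)
40*H = 40*731 = 29240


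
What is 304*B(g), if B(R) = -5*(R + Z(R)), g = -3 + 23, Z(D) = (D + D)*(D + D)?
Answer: -2462400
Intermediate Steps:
Z(D) = 4*D**2 (Z(D) = (2*D)*(2*D) = 4*D**2)
g = 20
B(R) = -20*R**2 - 5*R (B(R) = -5*(R + 4*R**2) = -20*R**2 - 5*R)
304*B(g) = 304*(5*20*(-1 - 4*20)) = 304*(5*20*(-1 - 80)) = 304*(5*20*(-81)) = 304*(-8100) = -2462400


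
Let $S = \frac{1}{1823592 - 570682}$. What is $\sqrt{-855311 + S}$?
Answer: $\frac{3 i \sqrt{149183674209202910}}{1252910} \approx 924.83 i$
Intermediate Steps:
$S = \frac{1}{1252910} \approx 7.9814 \cdot 10^{-7}$
$\sqrt{-855311 + S} = \sqrt{-855311 + \frac{1}{1252910}} = \sqrt{- \frac{1071627705009}{1252910}} = \frac{3 i \sqrt{149183674209202910}}{1252910}$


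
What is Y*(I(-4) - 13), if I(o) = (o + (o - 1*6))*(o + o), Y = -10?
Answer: -990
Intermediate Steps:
I(o) = 2*o*(-6 + 2*o) (I(o) = (o + (o - 6))*(2*o) = (o + (-6 + o))*(2*o) = (-6 + 2*o)*(2*o) = 2*o*(-6 + 2*o))
Y*(I(-4) - 13) = -10*(4*(-4)*(-3 - 4) - 13) = -10*(4*(-4)*(-7) - 13) = -10*(112 - 13) = -10*99 = -990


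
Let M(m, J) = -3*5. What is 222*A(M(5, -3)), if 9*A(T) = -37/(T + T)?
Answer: 1369/45 ≈ 30.422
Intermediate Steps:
M(m, J) = -15
A(T) = -37/(18*T) (A(T) = (-37/(T + T))/9 = (-37*1/(2*T))/9 = (-37/(2*T))/9 = -37/(18*T))
222*A(M(5, -3)) = 222*(-37/18/(-15)) = 222*(-37/18*(-1/15)) = 222*(37/270) = 1369/45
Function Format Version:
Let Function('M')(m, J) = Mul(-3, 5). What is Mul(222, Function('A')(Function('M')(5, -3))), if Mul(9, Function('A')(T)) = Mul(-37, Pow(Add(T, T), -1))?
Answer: Rational(1369, 45) ≈ 30.422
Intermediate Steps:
Function('M')(m, J) = -15
Function('A')(T) = Mul(Rational(-37, 18), Pow(T, -1)) (Function('A')(T) = Mul(Rational(1, 9), Mul(-37, Pow(Add(T, T), -1))) = Mul(Rational(1, 9), Mul(-37, Pow(Mul(2, T), -1))) = Mul(Rational(1, 9), Mul(-37, Mul(Rational(1, 2), Pow(T, -1)))) = Mul(Rational(1, 9), Mul(Rational(-37, 2), Pow(T, -1))) = Mul(Rational(-37, 18), Pow(T, -1)))
Mul(222, Function('A')(Function('M')(5, -3))) = Mul(222, Mul(Rational(-37, 18), Pow(-15, -1))) = Mul(222, Mul(Rational(-37, 18), Rational(-1, 15))) = Mul(222, Rational(37, 270)) = Rational(1369, 45)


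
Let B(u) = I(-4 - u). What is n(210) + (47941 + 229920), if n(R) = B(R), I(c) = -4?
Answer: 277857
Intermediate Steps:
B(u) = -4
n(R) = -4
n(210) + (47941 + 229920) = -4 + (47941 + 229920) = -4 + 277861 = 277857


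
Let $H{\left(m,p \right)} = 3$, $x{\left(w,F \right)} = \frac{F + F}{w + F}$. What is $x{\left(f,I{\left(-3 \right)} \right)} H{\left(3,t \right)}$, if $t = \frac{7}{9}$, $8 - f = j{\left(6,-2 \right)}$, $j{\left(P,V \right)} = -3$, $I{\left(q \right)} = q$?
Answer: $- \frac{9}{4} \approx -2.25$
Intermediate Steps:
$f = 11$ ($f = 8 - -3 = 8 + 3 = 11$)
$x{\left(w,F \right)} = \frac{2 F}{F + w}$
$t = \frac{7}{9}$ ($t = 7 \cdot \frac{1}{9} = \frac{7}{9} \approx 0.77778$)
$x{\left(f,I{\left(-3 \right)} \right)} H{\left(3,t \right)} = 2 \left(-3\right) \frac{1}{-3 + 11} \cdot 3 = 2 \left(-3\right) \frac{1}{8} \cdot 3 = \left(- \frac{3}{4}\right) 3 = - \frac{9}{4}$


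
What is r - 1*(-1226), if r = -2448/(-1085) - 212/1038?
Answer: 691534492/563115 ≈ 1228.1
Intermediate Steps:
r = 1155502/563115 (r = -2448*(-1/1085) - 212*1/1038 = 2448/1085 - 106/519 = 1155502/563115 ≈ 2.0520)
r - 1*(-1226) = 1155502/563115 - 1*(-1226) = 1155502/563115 + 1226 = 691534492/563115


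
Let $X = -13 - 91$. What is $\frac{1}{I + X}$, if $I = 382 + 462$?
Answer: $\frac{1}{740} \approx 0.0013514$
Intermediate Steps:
$X = -104$ ($X = -13 - 91 = -104$)
$I = 844$
$\frac{1}{I + X} = \frac{1}{844 - 104} = \frac{1}{740}$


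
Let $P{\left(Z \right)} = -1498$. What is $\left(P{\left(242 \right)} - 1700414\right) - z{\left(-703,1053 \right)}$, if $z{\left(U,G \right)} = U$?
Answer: $-1701209$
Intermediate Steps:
$\left(P{\left(242 \right)} - 1700414\right) - z{\left(-703,1053 \right)} = \left(-1498 - 1700414\right) - -703 = -1701912 + 703 = -1701209$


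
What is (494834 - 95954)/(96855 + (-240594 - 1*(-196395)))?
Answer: 8310/1097 ≈ 7.5752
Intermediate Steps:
(494834 - 95954)/(96855 + (-240594 - 1*(-196395))) = 398880/(96855 + (-240594 + 196395)) = 398880/(96855 - 44199) = 398880/52656 = 398880*(1/52656) = 8310/1097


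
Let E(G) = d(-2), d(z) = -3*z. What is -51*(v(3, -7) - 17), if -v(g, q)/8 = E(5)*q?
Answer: -16269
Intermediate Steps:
E(G) = 6 (E(G) = -3*(-2) = 6)
v(g, q) = -48*q
-51*(v(3, -7) - 17) = -51*(-48*(-7) - 17) = -51*(336 - 17) = -51*319 = -16269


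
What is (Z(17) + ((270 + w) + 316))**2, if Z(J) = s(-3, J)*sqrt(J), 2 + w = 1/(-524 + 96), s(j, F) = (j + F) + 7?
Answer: 63848832849/183184 + 5248971*sqrt(17)/214 ≈ 4.4968e+5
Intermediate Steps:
s(j, F) = 7 + F + j (s(j, F) = (F + j) + 7 = 7 + F + j)
w = -857/428 (w = -2 + 1/(-524 + 96) = -2 + 1/(-428) = -2 - 1/428 = -857/428 ≈ -2.0023)
Z(J) = sqrt(J)*(4 + J) (Z(J) = (7 + J - 3)*sqrt(J) = (4 + J)*sqrt(J) = sqrt(J)*(4 + J))
(Z(17) + ((270 + w) + 316))**2 = (sqrt(17)*(4 + 17) + ((270 - 857/428) + 316))**2 = (sqrt(17)*21 + (114703/428 + 316))**2 = (21*sqrt(17) + 249951/428)**2 = (249951/428 + 21*sqrt(17))**2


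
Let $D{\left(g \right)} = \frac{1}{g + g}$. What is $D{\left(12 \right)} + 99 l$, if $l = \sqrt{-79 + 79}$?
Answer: $\frac{1}{24} \approx 0.041667$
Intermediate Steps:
$D{\left(g \right)} = \frac{1}{2 g}$
$l = 0$ ($l = \sqrt{0} = 0$)
$D{\left(12 \right)} + 99 l = \frac{1}{2 \cdot 12} + 99 \cdot 0 = \frac{1}{2} \cdot \frac{1}{12} + 0 = \frac{1}{24} + 0 = \frac{1}{24}$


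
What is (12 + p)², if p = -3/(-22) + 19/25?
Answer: 50310649/302500 ≈ 166.32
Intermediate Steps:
p = 493/550 (p = -3*(-1/22) + 19*(1/25) = 3/22 + 19/25 = 493/550 ≈ 0.89636)
(12 + p)² = (12 + 493/550)² = (7093/550)² = 50310649/302500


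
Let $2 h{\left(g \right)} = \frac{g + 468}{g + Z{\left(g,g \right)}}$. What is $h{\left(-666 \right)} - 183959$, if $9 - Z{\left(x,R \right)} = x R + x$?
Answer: $- \frac{9066051386}{49283} \approx -1.8396 \cdot 10^{5}$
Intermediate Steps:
$Z{\left(x,R \right)} = 9 - x - R x$ ($Z{\left(x,R \right)} = 9 - \left(x R + x\right) = 9 - \left(R x + x\right) = 9 - \left(x + R x\right) = 9 - x - R x$)
$h{\left(g \right)} = \frac{468 + g}{2 \left(9 - g^{2}\right)}$ ($h{\left(g \right)} = \frac{\left(g + 468\right) \frac{1}{g - \left(-9 + g + g g\right)}}{2} = \frac{\left(468 + g\right) \frac{1}{g - \left(-9 + g + g^{2}\right)}}{2} = \frac{\left(468 + g\right) \frac{1}{9 - g^{2}}}{2} = \frac{\frac{1}{9 - g^{2}} \left(468 + g\right)}{2} = \frac{468 + g}{2 \left(9 - g^{2}\right)}$)
$h{\left(-666 \right)} - 183959 = \frac{-468 - -666}{2 \left(-9 + \left(-666\right)^{2}\right)} - 183959 = \frac{-468 + 666}{2 \left(-9 + 443556\right)} - 183959 = \frac{1}{2} \cdot \frac{1}{443547} \cdot 198 - 183959 = \frac{11}{49283} - 183959 = - \frac{9066051386}{49283}$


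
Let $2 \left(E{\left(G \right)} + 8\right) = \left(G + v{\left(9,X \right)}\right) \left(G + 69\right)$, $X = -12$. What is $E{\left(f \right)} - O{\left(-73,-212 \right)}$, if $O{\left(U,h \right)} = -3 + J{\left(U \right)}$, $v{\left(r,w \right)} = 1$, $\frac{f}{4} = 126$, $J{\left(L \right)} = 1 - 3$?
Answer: $\frac{289359}{2} \approx 1.4468 \cdot 10^{5}$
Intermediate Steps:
$J{\left(L \right)} = -2$ ($J{\left(L \right)} = 1 - 3 = -2$)
$f = 504$ ($f = 4 \cdot 126 = 504$)
$E{\left(G \right)} = -8 + \frac{\left(1 + G\right) \left(69 + G\right)}{2}$ ($E{\left(G \right)} = -8 + \frac{\left(G + 1\right) \left(G + 69\right)}{2} = -8 + \frac{\left(1 + G\right) \left(69 + G\right)}{2}$)
$O{\left(U,h \right)} = -5$ ($O{\left(U,h \right)} = -3 - 2 = -5$)
$E{\left(f \right)} - O{\left(-73,-212 \right)} = \left(\frac{53}{2} + \frac{504^{2}}{2} + 35 \cdot 504\right) - -5 = \left(\frac{53}{2} + \frac{1}{2} \cdot 254016 + 17640\right) + 5 = \left(\frac{53}{2} + 127008 + 17640\right) + 5 = \frac{289349}{2} + 5 = \frac{289359}{2}$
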